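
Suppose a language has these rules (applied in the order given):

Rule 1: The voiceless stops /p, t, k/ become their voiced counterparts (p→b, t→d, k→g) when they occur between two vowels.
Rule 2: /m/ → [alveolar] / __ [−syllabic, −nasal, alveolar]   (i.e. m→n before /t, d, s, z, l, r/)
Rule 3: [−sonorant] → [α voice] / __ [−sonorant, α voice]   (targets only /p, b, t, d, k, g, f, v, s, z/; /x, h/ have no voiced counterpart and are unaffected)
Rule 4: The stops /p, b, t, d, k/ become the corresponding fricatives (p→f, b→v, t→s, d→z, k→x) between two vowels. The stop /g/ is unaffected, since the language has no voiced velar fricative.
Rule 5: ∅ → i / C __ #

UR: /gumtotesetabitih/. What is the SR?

Rule 1 (intervocalic voicing): /t/ is a voiceless stop between vowels /o/ and /e/, so it voices to [d]. /t/ is a voiceless stop between vowels /e/ and /a/, so it voices to [d]. /t/ is a voiceless stop between vowels /i/ and /i/, so it voices to [d]. /gumtotesetabitih/ → gumtodesedabidih.
Rule 2 (nasal place assimilation): /m/ precedes the alveolar consonant /t/, so it assimilates in place to [n]. /gumtodesedabidih/ → guntodesedabidih.
Rule 3 (regressive voicing assimilation): no segment meets the environment; /guntodesedabidih/ is unchanged.
Rule 4 (intervocalic spirantization): /d/ is a stop between vowels /o/ and /e/, so it spirantizes to the fricative [z]. /d/ is a stop between vowels /e/ and /a/, so it spirantizes to the fricative [z]. /b/ is a stop between vowels /a/ and /i/, so it spirantizes to the fricative [v]. /d/ is a stop between vowels /i/ and /i/, so it spirantizes to the fricative [z]. /guntodesedabidih/ → guntozesezavizih.
Rule 5 (final i-epenthesis): the form ends in the consonant /h/, so [i] is inserted word-finally. /guntozesezavizih/ → guntozesezavizihi.

guntozesezavizihi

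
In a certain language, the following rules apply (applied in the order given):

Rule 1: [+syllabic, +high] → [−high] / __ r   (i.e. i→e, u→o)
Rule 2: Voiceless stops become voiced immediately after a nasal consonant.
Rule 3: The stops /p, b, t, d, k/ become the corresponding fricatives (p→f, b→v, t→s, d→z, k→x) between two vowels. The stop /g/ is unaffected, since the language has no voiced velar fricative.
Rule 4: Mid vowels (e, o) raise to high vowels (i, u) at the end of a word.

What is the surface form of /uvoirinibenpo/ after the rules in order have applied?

Rule 1 (pre-rhotic lowering): /i/ is a high vowel immediately before /r/, so it lowers to [e]. /uvoirinibenpo/ → uvoerinibenpo.
Rule 2 (post-nasal voicing): /p/ is a voiceless stop immediately after the nasal /n/, so it voices to [b]. /uvoerinibenpo/ → uvoerinibenbo.
Rule 3 (intervocalic spirantization): /b/ is a stop between vowels /i/ and /e/, so it spirantizes to the fricative [v]. /uvoerinibenbo/ → uvoerinivenbo.
Rule 4 (final vowel raising): /o/ is a mid vowel in word-final position, so it raises to [u]. /uvoerinivenbo/ → uvoerinivenbu.

uvoerinivenbu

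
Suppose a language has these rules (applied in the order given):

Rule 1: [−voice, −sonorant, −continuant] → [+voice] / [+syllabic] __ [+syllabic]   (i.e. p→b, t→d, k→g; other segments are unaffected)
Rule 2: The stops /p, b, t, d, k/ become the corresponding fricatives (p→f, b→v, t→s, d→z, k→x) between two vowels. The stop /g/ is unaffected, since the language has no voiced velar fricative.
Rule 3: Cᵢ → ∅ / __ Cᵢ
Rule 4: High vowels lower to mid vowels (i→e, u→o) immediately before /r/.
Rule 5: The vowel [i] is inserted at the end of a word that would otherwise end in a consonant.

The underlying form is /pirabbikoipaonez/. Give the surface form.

Rule 1 (intervocalic voicing): /k/ is a voiceless stop between vowels /i/ and /o/, so it voices to [g]. /p/ is a voiceless stop between vowels /i/ and /a/, so it voices to [b]. /pirabbikoipaonez/ → pirabbigoibaonez.
Rule 2 (intervocalic spirantization): /b/ is a stop between vowels /i/ and /a/, so it spirantizes to the fricative [v]. /pirabbigoibaonez/ → pirabbigoivaonez.
Rule 3 (degemination): /bb/ is a geminate; the first /b/ deletes. /pirabbigoivaonez/ → pirabigoivaonez.
Rule 4 (pre-rhotic lowering): /i/ is a high vowel immediately before /r/, so it lowers to [e]. /pirabigoivaonez/ → perabigoivaonez.
Rule 5 (final i-epenthesis): the form ends in the consonant /z/, so [i] is inserted word-finally. /perabigoivaonez/ → perabigoivaonezi.

perabigoivaonezi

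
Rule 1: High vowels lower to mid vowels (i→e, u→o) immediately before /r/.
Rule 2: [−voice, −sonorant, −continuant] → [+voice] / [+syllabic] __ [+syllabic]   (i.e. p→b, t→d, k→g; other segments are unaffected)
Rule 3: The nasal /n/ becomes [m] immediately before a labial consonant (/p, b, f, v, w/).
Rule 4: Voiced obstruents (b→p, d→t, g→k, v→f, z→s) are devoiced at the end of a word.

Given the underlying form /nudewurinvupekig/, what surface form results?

Rule 1 (pre-rhotic lowering): /u/ is a high vowel immediately before /r/, so it lowers to [o]. /nudewurinvupekig/ → nudeworinvupekig.
Rule 2 (intervocalic voicing): /p/ is a voiceless stop between vowels /u/ and /e/, so it voices to [b]. /k/ is a voiceless stop between vowels /e/ and /i/, so it voices to [g]. /nudeworinvupekig/ → nudeworinvubegig.
Rule 3 (nasal place assimilation): /n/ precedes the labial consonant /v/, so it assimilates in place to [m]. /nudeworinvubegig/ → nudeworimvubegig.
Rule 4 (final devoicing): /g/ is a voiced obstruent in word-final position, so it devoices to [k]. /nudeworimvubegig/ → nudeworimvubegik.

nudeworimvubegik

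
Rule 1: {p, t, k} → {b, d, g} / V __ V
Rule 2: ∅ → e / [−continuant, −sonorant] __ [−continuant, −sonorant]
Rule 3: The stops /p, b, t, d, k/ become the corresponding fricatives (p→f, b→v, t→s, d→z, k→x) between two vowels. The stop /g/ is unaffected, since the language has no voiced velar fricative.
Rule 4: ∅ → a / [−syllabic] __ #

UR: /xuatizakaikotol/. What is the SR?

Rule 1 (intervocalic voicing): /t/ is a voiceless stop between vowels /a/ and /i/, so it voices to [d]. /k/ is a voiceless stop between vowels /a/ and /a/, so it voices to [g]. /k/ is a voiceless stop between vowels /i/ and /o/, so it voices to [g]. /t/ is a voiceless stop between vowels /o/ and /o/, so it voices to [d]. /xuatizakaikotol/ → xuadizagaigodol.
Rule 2 (stop-cluster e-epenthesis): no segment meets the environment; /xuadizagaigodol/ is unchanged.
Rule 3 (intervocalic spirantization): /d/ is a stop between vowels /a/ and /i/, so it spirantizes to the fricative [z]. /d/ is a stop between vowels /o/ and /o/, so it spirantizes to the fricative [z]. /xuadizagaigodol/ → xuazizagaigozol.
Rule 4 (final a-epenthesis): the form ends in the consonant /l/, so [a] is inserted word-finally. /xuazizagaigozol/ → xuazizagaigozola.

xuazizagaigozola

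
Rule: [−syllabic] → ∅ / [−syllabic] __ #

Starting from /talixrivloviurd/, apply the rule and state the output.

talixrivloviur

/d/ is the second consonant of a word-final cluster /rd/, so it deletes.
Surface form: [talixrivloviur].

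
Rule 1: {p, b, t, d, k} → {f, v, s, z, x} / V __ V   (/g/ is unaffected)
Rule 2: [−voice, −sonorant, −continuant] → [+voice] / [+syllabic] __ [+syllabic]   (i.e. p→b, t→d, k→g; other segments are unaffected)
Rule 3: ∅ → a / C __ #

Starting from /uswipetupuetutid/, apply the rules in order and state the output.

Rule 1 (intervocalic spirantization): /p/ is a stop between vowels /i/ and /e/, so it spirantizes to the fricative [f]. /t/ is a stop between vowels /e/ and /u/, so it spirantizes to the fricative [s]. /p/ is a stop between vowels /u/ and /u/, so it spirantizes to the fricative [f]. /t/ is a stop between vowels /e/ and /u/, so it spirantizes to the fricative [s]. /t/ is a stop between vowels /u/ and /i/, so it spirantizes to the fricative [s]. /uswipetupuetutid/ → uswifesufuesusid.
Rule 2 (intervocalic voicing): no segment meets the environment; /uswifesufuesusid/ is unchanged.
Rule 3 (final a-epenthesis): the form ends in the consonant /d/, so [a] is inserted word-finally. /uswifesufuesusid/ → uswifesufuesusida.

uswifesufuesusida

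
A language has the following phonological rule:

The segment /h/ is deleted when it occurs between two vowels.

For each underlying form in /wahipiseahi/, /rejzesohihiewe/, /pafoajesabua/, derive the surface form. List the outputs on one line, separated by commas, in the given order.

waipiseai, rejzesoiiewe, pafoajesabua

/wahipiseahi/: /h/ occurs between vowels /a/ and /i/, so it deletes. /h/ occurs between vowels /a/ and /i/, so it deletes. → [waipiseai].
/rejzesohihiewe/: /h/ occurs between vowels /o/ and /i/, so it deletes. /h/ occurs between vowels /i/ and /i/, so it deletes. → [rejzesoiiewe].
/pafoajesabua/: the rule's environment is not met; surfaces unchanged as [pafoajesabua].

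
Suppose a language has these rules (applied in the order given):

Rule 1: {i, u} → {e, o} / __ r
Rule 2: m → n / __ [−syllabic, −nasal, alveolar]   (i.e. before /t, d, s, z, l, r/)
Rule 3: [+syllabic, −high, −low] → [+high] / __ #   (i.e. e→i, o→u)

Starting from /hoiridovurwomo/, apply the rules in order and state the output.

hoeridovorwomu

Rule 1 (pre-rhotic lowering): /i/ is a high vowel immediately before /r/, so it lowers to [e]. /u/ is a high vowel immediately before /r/, so it lowers to [o]. /hoiridovurwomo/ → hoeridovorwomo.
Rule 2 (nasal place assimilation): no segment meets the environment; /hoeridovorwomo/ is unchanged.
Rule 3 (final vowel raising): /o/ is a mid vowel in word-final position, so it raises to [u]. /hoeridovorwomo/ → hoeridovorwomu.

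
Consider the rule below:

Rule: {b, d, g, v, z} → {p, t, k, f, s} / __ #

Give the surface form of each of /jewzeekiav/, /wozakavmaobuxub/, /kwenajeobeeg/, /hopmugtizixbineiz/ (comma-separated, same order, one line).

jewzeekiaf, wozakavmaobuxup, kwenajeobeek, hopmugtizixbineis

/jewzeekiav/: /v/ is a voiced obstruent in word-final position, so it devoices to [f]. → [jewzeekiaf].
/wozakavmaobuxub/: /b/ is a voiced obstruent in word-final position, so it devoices to [p]. → [wozakavmaobuxup].
/kwenajeobeeg/: /g/ is a voiced obstruent in word-final position, so it devoices to [k]. → [kwenajeobeek].
/hopmugtizixbineiz/: /z/ is a voiced obstruent in word-final position, so it devoices to [s]. → [hopmugtizixbineis].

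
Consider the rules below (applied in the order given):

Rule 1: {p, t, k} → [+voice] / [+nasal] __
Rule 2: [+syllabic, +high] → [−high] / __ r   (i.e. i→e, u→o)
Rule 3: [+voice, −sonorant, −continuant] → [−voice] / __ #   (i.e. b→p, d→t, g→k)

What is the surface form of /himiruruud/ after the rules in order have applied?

himeroruut

Rule 1 (post-nasal voicing): no segment meets the environment; /himiruruud/ is unchanged.
Rule 2 (pre-rhotic lowering): /i/ is a high vowel immediately before /r/, so it lowers to [e]. /u/ is a high vowel immediately before /r/, so it lowers to [o]. /himiruruud/ → himeroruud.
Rule 3 (final devoicing): /d/ is a voiced stop in word-final position, so it devoices to [t]. /himeroruud/ → himeroruut.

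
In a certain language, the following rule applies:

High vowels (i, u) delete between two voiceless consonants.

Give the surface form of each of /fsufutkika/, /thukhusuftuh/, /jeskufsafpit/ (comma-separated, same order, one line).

fsftkka, thkhsfth, jeskfsafpt

/fsufutkika/: /u/ is a high vowel flanked by voiceless consonants /s/ and /f/, so it deletes. /u/ is a high vowel flanked by voiceless consonants /f/ and /t/, so it deletes. /i/ is a high vowel flanked by voiceless consonants /k/ and /k/, so it deletes. → [fsftkka].
/thukhusuftuh/: /u/ is a high vowel flanked by voiceless consonants /h/ and /k/, so it deletes. /u/ is a high vowel flanked by voiceless consonants /h/ and /s/, so it deletes. /u/ is a high vowel flanked by voiceless consonants /s/ and /f/, so it deletes. /u/ is a high vowel flanked by voiceless consonants /t/ and /h/, so it deletes. → [thkhsfth].
/jeskufsafpit/: /u/ is a high vowel flanked by voiceless consonants /k/ and /f/, so it deletes. /i/ is a high vowel flanked by voiceless consonants /p/ and /t/, so it deletes. → [jeskfsafpt].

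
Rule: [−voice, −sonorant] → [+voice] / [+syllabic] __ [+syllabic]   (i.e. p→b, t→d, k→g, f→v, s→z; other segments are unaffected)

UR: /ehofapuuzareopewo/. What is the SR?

ehovabuuzareobewo

/f/ is a voiceless obstruent between vowels /o/ and /a/, so it voices to [v].
/p/ is a voiceless obstruent between vowels /a/ and /u/, so it voices to [b].
/p/ is a voiceless obstruent between vowels /o/ and /e/, so it voices to [b].
Surface form: [ehovabuuzareobewo].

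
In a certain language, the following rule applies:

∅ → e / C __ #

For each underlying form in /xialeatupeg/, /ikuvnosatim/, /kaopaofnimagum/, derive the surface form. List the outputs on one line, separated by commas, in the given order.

/xialeatupeg/: the form ends in the consonant /g/, so [e] is inserted word-finally. → [xialeatupege].
/ikuvnosatim/: the form ends in the consonant /m/, so [e] is inserted word-finally. → [ikuvnosatime].
/kaopaofnimagum/: the form ends in the consonant /m/, so [e] is inserted word-finally. → [kaopaofnimagume].

xialeatupege, ikuvnosatime, kaopaofnimagume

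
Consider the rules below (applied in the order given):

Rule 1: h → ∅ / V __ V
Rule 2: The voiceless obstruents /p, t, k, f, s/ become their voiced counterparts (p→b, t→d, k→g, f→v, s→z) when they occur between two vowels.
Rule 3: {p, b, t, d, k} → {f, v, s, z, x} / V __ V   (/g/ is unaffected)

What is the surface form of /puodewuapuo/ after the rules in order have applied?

puozewuavuo

Rule 1 (intervocalic h-deletion): no segment meets the environment; /puodewuapuo/ is unchanged.
Rule 2 (intervocalic voicing): /p/ is a voiceless obstruent between vowels /a/ and /u/, so it voices to [b]. /puodewuapuo/ → puodewuabuo.
Rule 3 (intervocalic spirantization): /d/ is a stop between vowels /o/ and /e/, so it spirantizes to the fricative [z]. /b/ is a stop between vowels /a/ and /u/, so it spirantizes to the fricative [v]. /puodewuabuo/ → puozewuavuo.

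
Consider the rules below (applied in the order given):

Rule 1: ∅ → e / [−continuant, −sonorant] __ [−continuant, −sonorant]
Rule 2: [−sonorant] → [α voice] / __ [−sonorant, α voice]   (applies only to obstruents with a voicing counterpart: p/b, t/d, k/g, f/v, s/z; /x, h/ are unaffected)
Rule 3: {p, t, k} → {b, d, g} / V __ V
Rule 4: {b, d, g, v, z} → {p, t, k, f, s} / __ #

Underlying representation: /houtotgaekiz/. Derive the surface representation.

Rule 1 (stop-cluster e-epenthesis): /t/ and /g/ form a stop–stop cluster, so [e] is inserted between them. /houtotgaekiz/ → houtotegaekiz.
Rule 2 (regressive voicing assimilation): no segment meets the environment; /houtotegaekiz/ is unchanged.
Rule 3 (intervocalic voicing): /t/ is a voiceless stop between vowels /u/ and /o/, so it voices to [d]. /t/ is a voiceless stop between vowels /o/ and /e/, so it voices to [d]. /k/ is a voiceless stop between vowels /e/ and /i/, so it voices to [g]. /houtotegaekiz/ → houdodegaegiz.
Rule 4 (final devoicing): /z/ is a voiced obstruent in word-final position, so it devoices to [s]. /houdodegaegiz/ → houdodegaegis.

houdodegaegis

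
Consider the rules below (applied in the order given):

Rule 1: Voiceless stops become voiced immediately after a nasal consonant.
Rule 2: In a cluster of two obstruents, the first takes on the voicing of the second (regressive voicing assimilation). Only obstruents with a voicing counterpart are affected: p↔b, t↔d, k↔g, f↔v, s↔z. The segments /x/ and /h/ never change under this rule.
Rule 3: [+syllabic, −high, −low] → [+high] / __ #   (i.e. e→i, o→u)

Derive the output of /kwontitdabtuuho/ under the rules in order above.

kwondiddaptuuhu

Rule 1 (post-nasal voicing): /t/ is a voiceless stop immediately after the nasal /n/, so it voices to [d]. /kwontitdabtuuho/ → kwonditdabtuuho.
Rule 2 (regressive voicing assimilation): /t/ precedes the voiced obstruent /d/, so it voices to [d] by assimilation. /b/ precedes the voiceless obstruent /t/, so it devoices to [p] by assimilation. /kwonditdabtuuho/ → kwondiddaptuuho.
Rule 3 (final vowel raising): /o/ is a mid vowel in word-final position, so it raises to [u]. /kwondiddaptuuho/ → kwondiddaptuuhu.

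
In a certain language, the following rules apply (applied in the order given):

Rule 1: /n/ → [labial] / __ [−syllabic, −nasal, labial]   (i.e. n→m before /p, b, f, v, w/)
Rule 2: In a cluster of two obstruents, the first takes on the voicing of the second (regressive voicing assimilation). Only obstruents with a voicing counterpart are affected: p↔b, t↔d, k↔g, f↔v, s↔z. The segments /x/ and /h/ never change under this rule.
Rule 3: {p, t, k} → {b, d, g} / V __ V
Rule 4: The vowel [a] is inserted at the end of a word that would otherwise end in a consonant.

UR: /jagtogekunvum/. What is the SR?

Rule 1 (nasal place assimilation): /n/ precedes the labial consonant /v/, so it assimilates in place to [m]. /jagtogekunvum/ → jagtogekumvum.
Rule 2 (regressive voicing assimilation): /g/ precedes the voiceless obstruent /t/, so it devoices to [k] by assimilation. /jagtogekumvum/ → jaktogekumvum.
Rule 3 (intervocalic voicing): /k/ is a voiceless stop between vowels /e/ and /u/, so it voices to [g]. /jaktogekumvum/ → jaktogegumvum.
Rule 4 (final a-epenthesis): the form ends in the consonant /m/, so [a] is inserted word-finally. /jaktogegumvum/ → jaktogegumvuma.

jaktogegumvuma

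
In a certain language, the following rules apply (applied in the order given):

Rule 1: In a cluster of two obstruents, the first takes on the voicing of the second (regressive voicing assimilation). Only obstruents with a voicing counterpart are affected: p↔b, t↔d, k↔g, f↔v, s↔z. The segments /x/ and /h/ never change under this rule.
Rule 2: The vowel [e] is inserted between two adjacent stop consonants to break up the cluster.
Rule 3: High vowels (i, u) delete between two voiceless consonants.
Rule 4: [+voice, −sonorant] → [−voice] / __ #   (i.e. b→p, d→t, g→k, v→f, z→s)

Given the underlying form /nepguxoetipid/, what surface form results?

nebeguxoetpit

Rule 1 (regressive voicing assimilation): /p/ precedes the voiced obstruent /g/, so it voices to [b] by assimilation. /nepguxoetipid/ → nebguxoetipid.
Rule 2 (stop-cluster e-epenthesis): /b/ and /g/ form a stop–stop cluster, so [e] is inserted between them. /nebguxoetipid/ → nebeguxoetipid.
Rule 3 (high vowel syncope): /i/ is a high vowel flanked by voiceless consonants /t/ and /p/, so it deletes. /nebeguxoetipid/ → nebeguxoetpid.
Rule 4 (final devoicing): /d/ is a voiced obstruent in word-final position, so it devoices to [t]. /nebeguxoetpid/ → nebeguxoetpit.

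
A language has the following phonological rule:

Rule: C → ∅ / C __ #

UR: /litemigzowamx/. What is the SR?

/x/ is the second consonant of a word-final cluster /mx/, so it deletes.
Surface form: [litemigzowam].

litemigzowam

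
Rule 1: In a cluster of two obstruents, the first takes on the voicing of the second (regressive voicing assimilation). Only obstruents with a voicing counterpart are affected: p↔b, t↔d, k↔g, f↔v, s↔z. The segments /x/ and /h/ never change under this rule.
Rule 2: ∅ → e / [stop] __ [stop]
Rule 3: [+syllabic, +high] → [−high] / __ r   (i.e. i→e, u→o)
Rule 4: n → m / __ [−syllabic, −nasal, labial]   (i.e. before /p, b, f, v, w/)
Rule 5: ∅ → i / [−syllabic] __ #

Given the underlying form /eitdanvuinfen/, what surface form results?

Rule 1 (regressive voicing assimilation): /t/ precedes the voiced obstruent /d/, so it voices to [d] by assimilation. /eitdanvuinfen/ → eiddanvuinfen.
Rule 2 (stop-cluster e-epenthesis): /d/ and /d/ form a stop–stop cluster, so [e] is inserted between them. /eiddanvuinfen/ → eidedanvuinfen.
Rule 3 (pre-rhotic lowering): no segment meets the environment; /eidedanvuinfen/ is unchanged.
Rule 4 (nasal place assimilation): /n/ precedes the labial consonant /v/, so it assimilates in place to [m]. /n/ precedes the labial consonant /f/, so it assimilates in place to [m]. /eidedanvuinfen/ → eidedamvuimfen.
Rule 5 (final i-epenthesis): the form ends in the consonant /n/, so [i] is inserted word-finally. /eidedamvuimfen/ → eidedamvuimfeni.

eidedamvuimfeni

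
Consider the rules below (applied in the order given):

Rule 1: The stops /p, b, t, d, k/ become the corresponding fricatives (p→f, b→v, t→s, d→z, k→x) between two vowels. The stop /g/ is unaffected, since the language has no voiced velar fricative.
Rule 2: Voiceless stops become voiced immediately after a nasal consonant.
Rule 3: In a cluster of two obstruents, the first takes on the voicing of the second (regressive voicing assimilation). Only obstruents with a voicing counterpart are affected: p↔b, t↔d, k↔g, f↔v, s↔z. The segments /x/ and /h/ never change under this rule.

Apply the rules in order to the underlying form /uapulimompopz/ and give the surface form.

uafulimombobz

Rule 1 (intervocalic spirantization): /p/ is a stop between vowels /a/ and /u/, so it spirantizes to the fricative [f]. /uapulimompopz/ → uafulimompopz.
Rule 2 (post-nasal voicing): /p/ is a voiceless stop immediately after the nasal /m/, so it voices to [b]. /uafulimompopz/ → uafulimombopz.
Rule 3 (regressive voicing assimilation): /p/ precedes the voiced obstruent /z/, so it voices to [b] by assimilation. /uafulimombopz/ → uafulimombobz.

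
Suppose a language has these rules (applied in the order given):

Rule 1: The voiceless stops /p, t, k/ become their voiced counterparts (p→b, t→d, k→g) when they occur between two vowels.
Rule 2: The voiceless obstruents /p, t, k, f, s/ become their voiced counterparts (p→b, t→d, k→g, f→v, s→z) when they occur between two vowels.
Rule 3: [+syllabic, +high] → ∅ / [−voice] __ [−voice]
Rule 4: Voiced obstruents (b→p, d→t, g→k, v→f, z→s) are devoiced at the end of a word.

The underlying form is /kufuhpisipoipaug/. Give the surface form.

Rule 1 (intervocalic voicing): /p/ is a voiceless stop between vowels /i/ and /o/, so it voices to [b]. /p/ is a voiceless stop between vowels /i/ and /a/, so it voices to [b]. /kufuhpisipoipaug/ → kufuhpisiboibaug.
Rule 2 (intervocalic voicing): /f/ is a voiceless obstruent between vowels /u/ and /u/, so it voices to [v]. /s/ is a voiceless obstruent between vowels /i/ and /i/, so it voices to [z]. /kufuhpisiboibaug/ → kuvuhpiziboibaug.
Rule 3 (high vowel syncope): no segment meets the environment; /kuvuhpiziboibaug/ is unchanged.
Rule 4 (final devoicing): /g/ is a voiced obstruent in word-final position, so it devoices to [k]. /kuvuhpiziboibaug/ → kuvuhpiziboibauk.

kuvuhpiziboibauk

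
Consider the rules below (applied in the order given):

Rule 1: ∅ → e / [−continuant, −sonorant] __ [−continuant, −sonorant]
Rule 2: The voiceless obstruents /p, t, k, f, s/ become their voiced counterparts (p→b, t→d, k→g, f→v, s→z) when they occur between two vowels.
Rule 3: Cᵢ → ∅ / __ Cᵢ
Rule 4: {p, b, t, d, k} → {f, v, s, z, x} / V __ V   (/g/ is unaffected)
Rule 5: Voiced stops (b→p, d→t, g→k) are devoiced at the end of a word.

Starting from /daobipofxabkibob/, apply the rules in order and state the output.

daovivofxavegivop

Rule 1 (stop-cluster e-epenthesis): /b/ and /k/ form a stop–stop cluster, so [e] is inserted between them. /daobipofxabkibob/ → daobipofxabekibob.
Rule 2 (intervocalic voicing): /p/ is a voiceless obstruent between vowels /i/ and /o/, so it voices to [b]. /k/ is a voiceless obstruent between vowels /e/ and /i/, so it voices to [g]. /daobipofxabekibob/ → daobibofxabegibob.
Rule 3 (degemination): no segment meets the environment; /daobibofxabegibob/ is unchanged.
Rule 4 (intervocalic spirantization): /b/ is a stop between vowels /o/ and /i/, so it spirantizes to the fricative [v]. /b/ is a stop between vowels /i/ and /o/, so it spirantizes to the fricative [v]. /b/ is a stop between vowels /a/ and /e/, so it spirantizes to the fricative [v]. /b/ is a stop between vowels /i/ and /o/, so it spirantizes to the fricative [v]. /daobibofxabegibob/ → daovivofxavegivob.
Rule 5 (final devoicing): /b/ is a voiced stop in word-final position, so it devoices to [p]. /daovivofxavegivob/ → daovivofxavegivop.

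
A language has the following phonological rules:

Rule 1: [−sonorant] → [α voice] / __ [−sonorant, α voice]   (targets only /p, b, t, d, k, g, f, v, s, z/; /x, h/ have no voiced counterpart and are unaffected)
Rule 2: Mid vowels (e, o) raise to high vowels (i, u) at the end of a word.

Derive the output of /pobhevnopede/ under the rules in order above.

pophevnopedi

Rule 1 (regressive voicing assimilation): /b/ precedes the voiceless obstruent /h/, so it devoices to [p] by assimilation. /pobhevnopede/ → pophevnopede.
Rule 2 (final vowel raising): /e/ is a mid vowel in word-final position, so it raises to [i]. /pophevnopede/ → pophevnopedi.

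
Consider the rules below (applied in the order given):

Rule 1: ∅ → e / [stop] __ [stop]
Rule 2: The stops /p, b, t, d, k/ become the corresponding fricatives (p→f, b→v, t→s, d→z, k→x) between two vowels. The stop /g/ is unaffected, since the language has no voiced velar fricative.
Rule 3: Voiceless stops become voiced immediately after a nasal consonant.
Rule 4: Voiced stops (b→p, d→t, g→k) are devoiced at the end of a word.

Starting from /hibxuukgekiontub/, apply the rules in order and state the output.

hibxuuxegexiondup

Rule 1 (stop-cluster e-epenthesis): /k/ and /g/ form a stop–stop cluster, so [e] is inserted between them. /hibxuukgekiontub/ → hibxuukegekiontub.
Rule 2 (intervocalic spirantization): /k/ is a stop between vowels /u/ and /e/, so it spirantizes to the fricative [x]. /k/ is a stop between vowels /e/ and /i/, so it spirantizes to the fricative [x]. /hibxuukegekiontub/ → hibxuuxegexiontub.
Rule 3 (post-nasal voicing): /t/ is a voiceless stop immediately after the nasal /n/, so it voices to [d]. /hibxuuxegexiontub/ → hibxuuxegexiondub.
Rule 4 (final devoicing): /b/ is a voiced stop in word-final position, so it devoices to [p]. /hibxuuxegexiondub/ → hibxuuxegexiondup.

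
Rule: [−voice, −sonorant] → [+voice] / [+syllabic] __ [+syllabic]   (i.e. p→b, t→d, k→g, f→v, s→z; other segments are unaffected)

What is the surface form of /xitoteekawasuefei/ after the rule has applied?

xidodeegawazuevei

/t/ is a voiceless obstruent between vowels /i/ and /o/, so it voices to [d].
/t/ is a voiceless obstruent between vowels /o/ and /e/, so it voices to [d].
/k/ is a voiceless obstruent between vowels /e/ and /a/, so it voices to [g].
/s/ is a voiceless obstruent between vowels /a/ and /u/, so it voices to [z].
/f/ is a voiceless obstruent between vowels /e/ and /e/, so it voices to [v].
Surface form: [xidodeegawazuevei].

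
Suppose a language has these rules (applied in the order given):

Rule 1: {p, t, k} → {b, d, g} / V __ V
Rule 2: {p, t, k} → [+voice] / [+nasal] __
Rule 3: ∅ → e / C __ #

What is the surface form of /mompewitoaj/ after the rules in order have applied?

mombewidoaje

Rule 1 (intervocalic voicing): /t/ is a voiceless stop between vowels /i/ and /o/, so it voices to [d]. /mompewitoaj/ → mompewidoaj.
Rule 2 (post-nasal voicing): /p/ is a voiceless stop immediately after the nasal /m/, so it voices to [b]. /mompewidoaj/ → mombewidoaj.
Rule 3 (final e-epenthesis): the form ends in the consonant /j/, so [e] is inserted word-finally. /mombewidoaj/ → mombewidoaje.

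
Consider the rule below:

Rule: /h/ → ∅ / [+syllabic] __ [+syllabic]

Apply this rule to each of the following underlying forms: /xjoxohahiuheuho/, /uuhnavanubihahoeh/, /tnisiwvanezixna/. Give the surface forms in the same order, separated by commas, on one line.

/xjoxohahiuheuho/: /h/ occurs between vowels /o/ and /a/, so it deletes. /h/ occurs between vowels /a/ and /i/, so it deletes. /h/ occurs between vowels /u/ and /e/, so it deletes. /h/ occurs between vowels /u/ and /o/, so it deletes. → [xjoxoaiueuo].
/uuhnavanubihahoeh/: /h/ occurs between vowels /i/ and /a/, so it deletes. /h/ occurs between vowels /a/ and /o/, so it deletes. → [uuhnavanubiaoeh].
/tnisiwvanezixna/: the rule's environment is not met; surfaces unchanged as [tnisiwvanezixna].

xjoxoaiueuo, uuhnavanubiaoeh, tnisiwvanezixna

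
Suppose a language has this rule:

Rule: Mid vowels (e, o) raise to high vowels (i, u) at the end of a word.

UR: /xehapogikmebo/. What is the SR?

xehapogikmebu

/o/ is a mid vowel in word-final position, so it raises to [u].
The other instances of /e/, /o/ do not occur in the required environment and remain unchanged.
Surface form: [xehapogikmebu].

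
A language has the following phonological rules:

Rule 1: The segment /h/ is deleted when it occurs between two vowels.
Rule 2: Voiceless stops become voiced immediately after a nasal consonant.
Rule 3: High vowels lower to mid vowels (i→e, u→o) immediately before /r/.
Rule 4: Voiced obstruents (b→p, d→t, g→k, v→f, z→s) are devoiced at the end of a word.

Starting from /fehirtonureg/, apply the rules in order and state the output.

feertonorek

Rule 1 (intervocalic h-deletion): /h/ occurs between vowels /e/ and /i/, so it deletes. /fehirtonureg/ → feirtonureg.
Rule 2 (post-nasal voicing): no segment meets the environment; /feirtonureg/ is unchanged.
Rule 3 (pre-rhotic lowering): /i/ is a high vowel immediately before /r/, so it lowers to [e]. /u/ is a high vowel immediately before /r/, so it lowers to [o]. /feirtonureg/ → feertonoreg.
Rule 4 (final devoicing): /g/ is a voiced obstruent in word-final position, so it devoices to [k]. /feertonoreg/ → feertonorek.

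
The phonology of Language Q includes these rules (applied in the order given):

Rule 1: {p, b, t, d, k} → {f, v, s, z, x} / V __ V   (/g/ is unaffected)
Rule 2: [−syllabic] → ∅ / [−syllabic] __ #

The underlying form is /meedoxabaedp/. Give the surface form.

Rule 1 (intervocalic spirantization): /d/ is a stop between vowels /e/ and /o/, so it spirantizes to the fricative [z]. /b/ is a stop between vowels /a/ and /a/, so it spirantizes to the fricative [v]. /meedoxabaedp/ → meezoxavaedp.
Rule 2 (final cluster simplification): /p/ is the second consonant of a word-final cluster /dp/, so it deletes. /meezoxavaedp/ → meezoxavaed.

meezoxavaed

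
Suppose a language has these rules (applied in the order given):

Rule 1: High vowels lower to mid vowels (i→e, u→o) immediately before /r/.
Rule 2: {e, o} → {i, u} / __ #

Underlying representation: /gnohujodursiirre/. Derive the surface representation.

Rule 1 (pre-rhotic lowering): /u/ is a high vowel immediately before /r/, so it lowers to [o]. /i/ is a high vowel immediately before /r/, so it lowers to [e]. /gnohujodursiirre/ → gnohujodorsierre.
Rule 2 (final vowel raising): /e/ is a mid vowel in word-final position, so it raises to [i]. /gnohujodorsierre/ → gnohujodorsierri.

gnohujodorsierri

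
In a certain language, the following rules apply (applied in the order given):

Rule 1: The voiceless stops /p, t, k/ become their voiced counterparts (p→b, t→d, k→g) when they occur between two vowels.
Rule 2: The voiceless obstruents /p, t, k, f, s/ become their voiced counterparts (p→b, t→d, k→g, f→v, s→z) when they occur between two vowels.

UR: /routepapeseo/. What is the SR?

roudebabezeo

Rule 1 (intervocalic voicing): /t/ is a voiceless stop between vowels /u/ and /e/, so it voices to [d]. /p/ is a voiceless stop between vowels /e/ and /a/, so it voices to [b]. /p/ is a voiceless stop between vowels /a/ and /e/, so it voices to [b]. /routepapeseo/ → roudebabeseo.
Rule 2 (intervocalic voicing): /s/ is a voiceless obstruent between vowels /e/ and /e/, so it voices to [z]. /roudebabeseo/ → roudebabezeo.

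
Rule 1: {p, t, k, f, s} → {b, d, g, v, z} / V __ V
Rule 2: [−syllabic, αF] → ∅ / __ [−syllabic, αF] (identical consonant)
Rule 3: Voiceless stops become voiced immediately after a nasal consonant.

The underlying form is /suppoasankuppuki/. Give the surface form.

Rule 1 (intervocalic voicing): /s/ is a voiceless obstruent between vowels /a/ and /a/, so it voices to [z]. /k/ is a voiceless obstruent between vowels /u/ and /i/, so it voices to [g]. /suppoasankuppuki/ → suppoazankuppugi.
Rule 2 (degemination): /pp/ is a geminate; the first /p/ deletes. /pp/ is a geminate; the first /p/ deletes. /suppoazankuppugi/ → supoazankupugi.
Rule 3 (post-nasal voicing): /k/ is a voiceless stop immediately after the nasal /n/, so it voices to [g]. /supoazankupugi/ → supoazangupugi.

supoazangupugi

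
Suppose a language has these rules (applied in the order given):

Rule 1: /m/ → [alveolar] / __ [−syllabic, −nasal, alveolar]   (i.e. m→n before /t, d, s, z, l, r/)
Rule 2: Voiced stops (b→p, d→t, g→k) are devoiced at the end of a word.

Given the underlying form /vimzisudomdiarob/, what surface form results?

vinzisudondiarop

Rule 1 (nasal place assimilation): /m/ precedes the alveolar consonant /z/, so it assimilates in place to [n]. /m/ precedes the alveolar consonant /d/, so it assimilates in place to [n]. /vimzisudomdiarob/ → vinzisudondiarob.
Rule 2 (final devoicing): /b/ is a voiced stop in word-final position, so it devoices to [p]. /vinzisudondiarob/ → vinzisudondiarop.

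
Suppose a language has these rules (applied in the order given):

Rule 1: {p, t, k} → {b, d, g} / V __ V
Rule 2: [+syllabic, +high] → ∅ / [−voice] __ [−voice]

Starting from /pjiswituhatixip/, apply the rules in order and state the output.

Rule 1 (intervocalic voicing): /t/ is a voiceless stop between vowels /i/ and /u/, so it voices to [d]. /t/ is a voiceless stop between vowels /a/ and /i/, so it voices to [d]. /pjiswituhatixip/ → pjiswiduhadixip.
Rule 2 (high vowel syncope): /i/ is a high vowel flanked by voiceless consonants /x/ and /p/, so it deletes. /pjiswiduhadixip/ → pjiswiduhadixp.

pjiswiduhadixp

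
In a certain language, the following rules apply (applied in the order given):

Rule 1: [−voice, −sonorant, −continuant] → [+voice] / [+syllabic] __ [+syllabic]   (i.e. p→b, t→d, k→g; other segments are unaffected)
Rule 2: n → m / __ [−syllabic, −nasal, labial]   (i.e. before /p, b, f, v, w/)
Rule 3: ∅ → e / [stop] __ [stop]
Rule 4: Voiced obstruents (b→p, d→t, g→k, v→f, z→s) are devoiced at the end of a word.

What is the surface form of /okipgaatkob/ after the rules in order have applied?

Rule 1 (intervocalic voicing): /k/ is a voiceless stop between vowels /o/ and /i/, so it voices to [g]. /okipgaatkob/ → ogipgaatkob.
Rule 2 (nasal place assimilation): no segment meets the environment; /ogipgaatkob/ is unchanged.
Rule 3 (stop-cluster e-epenthesis): /p/ and /g/ form a stop–stop cluster, so [e] is inserted between them. /t/ and /k/ form a stop–stop cluster, so [e] is inserted between them. /ogipgaatkob/ → ogipegaatekob.
Rule 4 (final devoicing): /b/ is a voiced obstruent in word-final position, so it devoices to [p]. /ogipegaatekob/ → ogipegaatekop.

ogipegaatekop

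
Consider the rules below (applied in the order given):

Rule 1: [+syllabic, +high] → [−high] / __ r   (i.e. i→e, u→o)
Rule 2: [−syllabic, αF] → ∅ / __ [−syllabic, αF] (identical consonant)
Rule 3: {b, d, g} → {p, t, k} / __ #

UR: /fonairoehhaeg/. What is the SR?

Rule 1 (pre-rhotic lowering): /i/ is a high vowel immediately before /r/, so it lowers to [e]. /fonairoehhaeg/ → fonaeroehhaeg.
Rule 2 (degemination): /hh/ is a geminate; the first /h/ deletes. /fonaeroehhaeg/ → fonaeroehaeg.
Rule 3 (final devoicing): /g/ is a voiced stop in word-final position, so it devoices to [k]. /fonaeroehaeg/ → fonaeroehaek.

fonaeroehaek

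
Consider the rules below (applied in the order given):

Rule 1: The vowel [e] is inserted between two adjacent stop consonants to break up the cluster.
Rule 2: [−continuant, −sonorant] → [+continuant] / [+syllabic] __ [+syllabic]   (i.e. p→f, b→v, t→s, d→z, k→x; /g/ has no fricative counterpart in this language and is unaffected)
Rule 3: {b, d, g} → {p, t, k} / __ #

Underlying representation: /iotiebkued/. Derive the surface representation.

iosievexuet

Rule 1 (stop-cluster e-epenthesis): /b/ and /k/ form a stop–stop cluster, so [e] is inserted between them. /iotiebkued/ → iotiebekued.
Rule 2 (intervocalic spirantization): /t/ is a stop between vowels /o/ and /i/, so it spirantizes to the fricative [s]. /b/ is a stop between vowels /e/ and /e/, so it spirantizes to the fricative [v]. /k/ is a stop between vowels /e/ and /u/, so it spirantizes to the fricative [x]. /iotiebekued/ → iosievexued.
Rule 3 (final devoicing): /d/ is a voiced stop in word-final position, so it devoices to [t]. /iosievexued/ → iosievexuet.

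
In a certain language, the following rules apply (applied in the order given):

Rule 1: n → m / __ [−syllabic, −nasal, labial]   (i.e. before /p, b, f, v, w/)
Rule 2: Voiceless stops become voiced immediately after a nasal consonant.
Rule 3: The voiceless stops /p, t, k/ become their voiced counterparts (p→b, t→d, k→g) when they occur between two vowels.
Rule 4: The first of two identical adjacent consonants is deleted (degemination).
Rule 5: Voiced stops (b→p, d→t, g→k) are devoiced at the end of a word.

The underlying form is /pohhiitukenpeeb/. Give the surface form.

pohiidugembeep

Rule 1 (nasal place assimilation): /n/ precedes the labial consonant /p/, so it assimilates in place to [m]. /pohhiitukenpeeb/ → pohhiitukempeeb.
Rule 2 (post-nasal voicing): /p/ is a voiceless stop immediately after the nasal /m/, so it voices to [b]. /pohhiitukempeeb/ → pohhiitukembeeb.
Rule 3 (intervocalic voicing): /t/ is a voiceless stop between vowels /i/ and /u/, so it voices to [d]. /k/ is a voiceless stop between vowels /u/ and /e/, so it voices to [g]. /pohhiitukembeeb/ → pohhiidugembeeb.
Rule 4 (degemination): /hh/ is a geminate; the first /h/ deletes. /pohhiidugembeeb/ → pohiidugembeeb.
Rule 5 (final devoicing): /b/ is a voiced stop in word-final position, so it devoices to [p]. /pohiidugembeeb/ → pohiidugembeep.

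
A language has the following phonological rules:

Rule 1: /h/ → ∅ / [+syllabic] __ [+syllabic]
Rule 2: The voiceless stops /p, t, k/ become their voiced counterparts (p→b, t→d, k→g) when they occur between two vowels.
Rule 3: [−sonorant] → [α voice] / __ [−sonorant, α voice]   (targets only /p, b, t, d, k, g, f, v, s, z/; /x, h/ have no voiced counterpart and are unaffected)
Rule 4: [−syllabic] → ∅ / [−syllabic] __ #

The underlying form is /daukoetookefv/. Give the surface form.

daugoedoogev

Rule 1 (intervocalic h-deletion): no segment meets the environment; /daukoetookefv/ is unchanged.
Rule 2 (intervocalic voicing): /k/ is a voiceless stop between vowels /u/ and /o/, so it voices to [g]. /t/ is a voiceless stop between vowels /e/ and /o/, so it voices to [d]. /k/ is a voiceless stop between vowels /o/ and /e/, so it voices to [g]. /daukoetookefv/ → daugoedoogefv.
Rule 3 (regressive voicing assimilation): /f/ precedes the voiced obstruent /v/, so it voices to [v] by assimilation. /daugoedoogefv/ → daugoedoogevv.
Rule 4 (final cluster simplification): /v/ is the second consonant of a word-final cluster /vv/, so it deletes. /daugoedoogevv/ → daugoedoogev.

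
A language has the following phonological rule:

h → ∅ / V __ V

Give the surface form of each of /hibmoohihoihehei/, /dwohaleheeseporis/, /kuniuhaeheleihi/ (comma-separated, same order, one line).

hibmooioieei, dwoaleeeseporis, kuniuaeeleii

/hibmoohihoihehei/: /h/ occurs between vowels /o/ and /i/, so it deletes. /h/ occurs between vowels /i/ and /o/, so it deletes. /h/ occurs between vowels /i/ and /e/, so it deletes. /h/ occurs between vowels /e/ and /e/, so it deletes. → [hibmooioieei].
/dwohaleheeseporis/: /h/ occurs between vowels /o/ and /a/, so it deletes. /h/ occurs between vowels /e/ and /e/, so it deletes. → [dwoaleeeseporis].
/kuniuhaeheleihi/: /h/ occurs between vowels /u/ and /a/, so it deletes. /h/ occurs between vowels /e/ and /e/, so it deletes. /h/ occurs between vowels /i/ and /i/, so it deletes. → [kuniuaeeleii].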